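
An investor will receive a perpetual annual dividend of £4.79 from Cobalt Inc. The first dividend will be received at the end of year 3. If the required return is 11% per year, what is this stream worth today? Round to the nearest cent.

£35.34

Value at end of year 2: C / r = £4.79 / 0.11 = £43.5455
Discount to today: PV = £43.5455 / (1 + 0.11)^2 = £43.5455 / 1.232100 = £35.34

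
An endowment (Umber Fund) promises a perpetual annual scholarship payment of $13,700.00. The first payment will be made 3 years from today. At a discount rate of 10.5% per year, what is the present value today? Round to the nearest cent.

Value at end of year 2: C / r = $13,700.00 / 0.105 = $130,476.1905
Discount to today: PV = $130,476.1905 / (1 + 0.105)^2 = $130,476.1905 / 1.221025 = $106,857.92

$106857.92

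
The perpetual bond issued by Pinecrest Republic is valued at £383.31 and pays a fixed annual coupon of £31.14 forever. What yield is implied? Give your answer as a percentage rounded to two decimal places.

8.12%

P = C/r ⇒ r = C/P = £31.14/£383.31 = 0.081240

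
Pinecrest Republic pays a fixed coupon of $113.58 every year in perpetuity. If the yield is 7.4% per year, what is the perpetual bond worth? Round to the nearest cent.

Level perpetuity: PV = C / r = $113.58 / 0.074 = $1,534.86

$1534.86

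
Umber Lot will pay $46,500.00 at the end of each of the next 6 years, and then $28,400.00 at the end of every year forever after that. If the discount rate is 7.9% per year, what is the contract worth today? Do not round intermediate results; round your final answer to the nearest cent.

$443422.24

PV of 6-year annuity: $46,500.00 × [1 − (1+0.079)^−6] / 0.079 = 215617.59053
Perpetuity value at year 6: $28,400.00 / 0.079 = 359493.67089
PV of perpetuity: 359493.67089 / (1+0.079)^6 = 227804.64785
Total PV = 215617.59053 + 227804.64785 = 443422.23838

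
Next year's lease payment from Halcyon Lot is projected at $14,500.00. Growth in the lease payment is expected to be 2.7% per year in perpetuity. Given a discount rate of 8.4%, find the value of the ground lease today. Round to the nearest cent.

Growing perpetuity: P = D₁ / (r − g) = $14,500.0000 / (0.084 − 0.027) = $254,385.96

$254385.96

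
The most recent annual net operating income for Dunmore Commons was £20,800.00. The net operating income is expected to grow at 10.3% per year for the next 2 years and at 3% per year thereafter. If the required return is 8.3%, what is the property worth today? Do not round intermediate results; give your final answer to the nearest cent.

D_1 = 22942.40000
D_2 = 25305.46720
Terminal value at year 2: TV = D_2×(1+g_2)/(r−g_2) = 26064.63122/0.053 = 491785.49464
P_0 = D_1/(1+r)^1 + D_2/(1+r)^2 + TV/(1+r)^2
    = 21184.11819 + 21575.32998 + 419294.14859 = 462053.59675

£462053.60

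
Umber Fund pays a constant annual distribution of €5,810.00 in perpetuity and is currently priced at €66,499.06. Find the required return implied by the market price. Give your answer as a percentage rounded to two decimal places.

P = C/r ⇒ r = C/P = €5,810.00/€66,499.06 = 0.087370

8.74%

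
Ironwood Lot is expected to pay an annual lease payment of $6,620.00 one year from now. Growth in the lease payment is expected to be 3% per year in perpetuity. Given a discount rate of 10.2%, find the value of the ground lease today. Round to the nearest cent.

Growing perpetuity: P = D₁ / (r − g) = $6,620.0000 / (0.102 − 0.03) = $91,944.44

$91944.44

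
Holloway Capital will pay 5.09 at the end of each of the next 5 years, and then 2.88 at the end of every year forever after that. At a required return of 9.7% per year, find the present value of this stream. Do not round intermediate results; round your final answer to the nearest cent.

PV of 5-year annuity: 5.09 × [1 − (1+0.097)^−5] / 0.097 = 19.44390
Perpetuity value at year 5: 2.88 / 0.097 = 29.69072
PV of perpetuity: 29.69072 / (1+0.097)^5 = 18.68907
Total PV = 19.44390 + 18.68907 = 38.13296

38.13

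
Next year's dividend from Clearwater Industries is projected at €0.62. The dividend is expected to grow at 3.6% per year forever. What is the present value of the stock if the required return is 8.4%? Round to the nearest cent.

Growing perpetuity: P = D₁ / (r − g) = €0.6200 / (0.084 − 0.036) = €12.92

€12.92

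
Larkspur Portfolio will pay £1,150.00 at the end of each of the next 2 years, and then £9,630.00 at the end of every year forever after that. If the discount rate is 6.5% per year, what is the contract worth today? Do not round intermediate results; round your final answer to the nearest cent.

PV of 2-year annuity: £1,150.00 × [1 − (1+0.065)^−2] / 0.065 = 2093.72038
Perpetuity value at year 2: £9,630.00 / 0.065 = 148153.84615
PV of perpetuity: 148153.84615 / (1+0.065)^2 = 130621.21374
Total PV = 2093.72038 + 130621.21374 = 132714.93412

£132714.93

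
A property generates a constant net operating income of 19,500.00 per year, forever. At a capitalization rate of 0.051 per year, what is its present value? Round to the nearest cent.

Level perpetuity: PV = C / r = 19,500.00 / 0.051 = 382,352.94

382352.94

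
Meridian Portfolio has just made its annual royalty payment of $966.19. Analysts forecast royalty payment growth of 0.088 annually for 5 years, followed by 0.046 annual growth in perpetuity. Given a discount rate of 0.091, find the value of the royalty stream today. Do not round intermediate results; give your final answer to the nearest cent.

D_1 = 1051.21472
D_2 = 1143.72162
D_3 = 1244.36912
D_4 = 1353.87360
D_5 = 1473.01448
Terminal value at year 5: TV = D_5×(1+g_2)/(r−g_2) = 1540.77314/0.045 = 34239.40317
P_0 = D_1/(1+r)^1 + D_2/(1+r)^2 + D_3/(1+r)^3 + D_4/(1+r)^4 + D_5/(1+r)^5 + TV/(1+r)^5
    = 963.53320 + 960.88370 + 958.24149 + 955.60655 + 952.97885 + 22151.46393 = 26942.70773

$26942.71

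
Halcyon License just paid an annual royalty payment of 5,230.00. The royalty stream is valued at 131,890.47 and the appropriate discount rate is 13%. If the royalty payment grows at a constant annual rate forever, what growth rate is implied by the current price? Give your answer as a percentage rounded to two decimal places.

P = D₀(1+g)/(r−g) ⇒ P(r−g) = D₀(1+g) ⇒ g(P+D₀) = P·r − D₀
g = (P·r − D₀)/(P + D₀) = (131,890.47×0.13 − 5,230.00) / (131,890.47 + 5,230.00) = 0.086900

8.69%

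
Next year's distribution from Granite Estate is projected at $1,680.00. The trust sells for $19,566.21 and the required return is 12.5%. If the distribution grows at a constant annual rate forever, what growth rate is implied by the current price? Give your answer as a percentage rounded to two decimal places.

P = D₁/(r−g) ⇒ g = r − D₁/P = 0.125 − $1,680.00/$19,566.21 = 0.039138

3.91%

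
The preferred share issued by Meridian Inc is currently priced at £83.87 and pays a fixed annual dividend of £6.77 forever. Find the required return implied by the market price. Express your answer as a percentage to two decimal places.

8.07%

P = C/r ⇒ r = C/P = £6.77/£83.87 = 0.080720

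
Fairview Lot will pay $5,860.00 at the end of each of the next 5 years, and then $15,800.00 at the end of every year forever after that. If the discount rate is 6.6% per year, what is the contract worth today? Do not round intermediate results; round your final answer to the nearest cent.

PV of 5-year annuity: $5,860.00 × [1 − (1+0.066)^−5] / 0.066 = 24286.69920
Perpetuity value at year 5: $15,800.00 / 0.066 = 239393.93939
PV of perpetuity: 239393.93939 / (1+0.066)^5 = 173911.03029
Total PV = 24286.69920 + 173911.03029 = 198197.72949

$198197.73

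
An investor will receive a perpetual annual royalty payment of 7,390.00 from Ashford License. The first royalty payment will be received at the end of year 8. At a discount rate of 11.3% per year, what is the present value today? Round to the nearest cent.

Value at end of year 7: C / r = 7,390.00 / 0.113 = 65,398.2301
Discount to today: PV = 65,398.2301 / (1 + 0.113)^7 = 65,398.2301 / 2.115759 = 30,910.06

30910.06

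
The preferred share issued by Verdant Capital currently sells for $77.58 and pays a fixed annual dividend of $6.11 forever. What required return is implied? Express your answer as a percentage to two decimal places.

P = C/r ⇒ r = C/P = $6.11/$77.58 = 0.078757

7.88%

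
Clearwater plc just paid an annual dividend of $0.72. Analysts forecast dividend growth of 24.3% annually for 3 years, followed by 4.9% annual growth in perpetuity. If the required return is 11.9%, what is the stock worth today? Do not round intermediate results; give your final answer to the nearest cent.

D_1 = 0.89496
D_2 = 1.11244
D_3 = 1.38276
Terminal value at year 3: TV = D_3×(1+g_2)/(r−g_2) = 1.45051/0.07 = 20.72160
P_0 = D_1/(1+r)^1 + D_2/(1+r)^2 + D_3/(1+r)^3 + TV/(1+r)^3
    = 0.79979 + 0.88841 + 0.98686 + 14.78880 = 17.46386

$17.46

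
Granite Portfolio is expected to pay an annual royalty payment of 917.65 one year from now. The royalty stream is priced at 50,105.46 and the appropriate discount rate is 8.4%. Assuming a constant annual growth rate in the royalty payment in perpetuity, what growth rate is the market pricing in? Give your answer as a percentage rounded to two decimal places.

6.57%

P = D₁/(r−g) ⇒ g = r − D₁/P = 0.084 − 917.65/50,105.46 = 0.065686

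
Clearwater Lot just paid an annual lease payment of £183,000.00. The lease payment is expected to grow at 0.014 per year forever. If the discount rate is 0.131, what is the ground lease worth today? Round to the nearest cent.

D₁ = D₀ × (1 + g) = £183,000.00 × 1.014 = £185,562.0000
Growing perpetuity: P = D₁ / (r − g) = £185,562.0000 / (0.131 − 0.014) = £1,586,000.00

£1586000.00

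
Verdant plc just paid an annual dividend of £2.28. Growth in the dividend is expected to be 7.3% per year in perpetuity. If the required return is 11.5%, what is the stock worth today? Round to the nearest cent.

£58.25

D₁ = D₀ × (1 + g) = £2.28 × 1.073 = £2.4464
Growing perpetuity: P = D₁ / (r − g) = £2.4464 / (0.115 − 0.073) = £58.25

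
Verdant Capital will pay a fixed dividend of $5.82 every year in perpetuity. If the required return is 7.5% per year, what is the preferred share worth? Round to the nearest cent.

Level perpetuity: PV = C / r = $5.82 / 0.075 = $77.60

$77.60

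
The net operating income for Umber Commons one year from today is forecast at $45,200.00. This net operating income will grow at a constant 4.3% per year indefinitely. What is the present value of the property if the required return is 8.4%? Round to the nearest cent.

Growing perpetuity: P = D₁ / (r − g) = $45,200.0000 / (0.084 − 0.043) = $1,102,439.02

$1102439.02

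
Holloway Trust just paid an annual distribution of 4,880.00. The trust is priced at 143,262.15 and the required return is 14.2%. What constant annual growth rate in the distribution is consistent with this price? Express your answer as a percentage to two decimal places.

P = D₀(1+g)/(r−g) ⇒ P(r−g) = D₀(1+g) ⇒ g(P+D₀) = P·r − D₀
g = (P·r − D₀)/(P + D₀) = (143,262.15×0.142 − 4,880.00) / (143,262.15 + 4,880.00) = 0.104381

10.44%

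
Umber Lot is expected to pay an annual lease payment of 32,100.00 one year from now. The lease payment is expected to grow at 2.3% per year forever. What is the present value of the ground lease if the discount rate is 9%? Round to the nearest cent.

479104.48

Growing perpetuity: P = D₁ / (r − g) = 32,100.0000 / (0.09 − 0.023) = 479,104.48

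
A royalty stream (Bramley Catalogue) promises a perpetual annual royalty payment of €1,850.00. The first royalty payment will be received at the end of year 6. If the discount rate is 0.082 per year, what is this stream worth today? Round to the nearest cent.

€15213.23

Value at end of year 5: C / r = €1,850.00 / 0.082 = €22,560.9756
Discount to today: PV = €22,560.9756 / (1 + 0.082)^5 = €22,560.9756 / 1.482983 = €15,213.23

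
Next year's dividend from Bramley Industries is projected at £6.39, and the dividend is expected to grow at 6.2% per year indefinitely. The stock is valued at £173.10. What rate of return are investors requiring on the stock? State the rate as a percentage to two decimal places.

9.89%

P = D₁/(r − g) ⇒ r = D₁/P + g = £6.3900/£173.10 + 0.062 = 0.036915 + 0.062 = 0.098915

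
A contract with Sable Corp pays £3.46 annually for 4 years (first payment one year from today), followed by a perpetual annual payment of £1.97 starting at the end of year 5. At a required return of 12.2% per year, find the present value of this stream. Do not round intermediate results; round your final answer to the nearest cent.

£20.65

PV of 4-year annuity: £3.46 × [1 − (1+0.122)^−4] / 0.122 = 10.46511
Perpetuity value at year 4: £1.97 / 0.122 = 16.14754
PV of perpetuity: 16.14754 / (1+0.122)^4 = 10.18908
Total PV = 10.46511 + 10.18908 = 20.65419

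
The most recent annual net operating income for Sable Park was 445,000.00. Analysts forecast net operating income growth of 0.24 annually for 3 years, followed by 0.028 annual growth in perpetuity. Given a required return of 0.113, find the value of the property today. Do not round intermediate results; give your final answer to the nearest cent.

D_1 = 551800.00000
D_2 = 684232.00000
D_3 = 848447.68000
Terminal value at year 3: TV = D_3×(1+g_2)/(r−g_2) = 872204.21504/0.085 = 10261226.05929
P_0 = D_1/(1+r)^1 + D_2/(1+r)^2 + D_3/(1+r)^3 + TV/(1+r)^3
    = 495777.17880 + 552348.33936 + 615374.60989 + 7442412.92900 = 9105913.05705

9105913.06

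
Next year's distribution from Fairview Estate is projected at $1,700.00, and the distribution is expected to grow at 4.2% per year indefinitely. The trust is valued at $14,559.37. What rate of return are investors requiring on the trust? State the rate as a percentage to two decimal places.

15.88%

P = D₁/(r − g) ⇒ r = D₁/P + g = $1,700.0000/$14,559.37 + 0.042 = 0.116763 + 0.042 = 0.158763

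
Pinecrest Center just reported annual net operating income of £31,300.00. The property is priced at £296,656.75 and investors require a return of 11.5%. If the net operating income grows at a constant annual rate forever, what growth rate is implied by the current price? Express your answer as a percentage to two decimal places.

P = D₀(1+g)/(r−g) ⇒ P(r−g) = D₀(1+g) ⇒ g(P+D₀) = P·r − D₀
g = (P·r − D₀)/(P + D₀) = (£296,656.75×0.115 − £31,300.00) / (£296,656.75 + £31,300.00) = 0.008585

0.86%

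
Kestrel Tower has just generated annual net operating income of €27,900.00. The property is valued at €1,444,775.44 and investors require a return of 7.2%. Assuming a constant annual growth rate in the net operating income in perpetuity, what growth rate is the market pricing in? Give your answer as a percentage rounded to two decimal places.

5.17%

P = D₀(1+g)/(r−g) ⇒ P(r−g) = D₀(1+g) ⇒ g(P+D₀) = P·r − D₀
g = (P·r − D₀)/(P + D₀) = (€1,444,775.44×0.072 − €27,900.00) / (€1,444,775.44 + €27,900.00) = 0.051691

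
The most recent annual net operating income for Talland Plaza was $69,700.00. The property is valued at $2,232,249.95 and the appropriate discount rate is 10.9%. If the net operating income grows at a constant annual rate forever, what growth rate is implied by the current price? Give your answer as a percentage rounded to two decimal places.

P = D₀(1+g)/(r−g) ⇒ P(r−g) = D₀(1+g) ⇒ g(P+D₀) = P·r − D₀
g = (P·r − D₀)/(P + D₀) = ($2,232,249.95×0.109 − $69,700.00) / ($2,232,249.95 + $69,700.00) = 0.075421

7.54%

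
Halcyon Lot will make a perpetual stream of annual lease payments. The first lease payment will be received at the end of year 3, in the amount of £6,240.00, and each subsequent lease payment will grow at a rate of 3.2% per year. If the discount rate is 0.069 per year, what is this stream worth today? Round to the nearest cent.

Value at end of year 2: C₁ / (r − g) = £6,240.00 / (0.069 − 0.032) = £168,648.6486
Discount to today: PV = £168,648.6486 / (1 + 0.069)^2 = £168,648.6486 / 1.142761 = £147,579.98

£147579.98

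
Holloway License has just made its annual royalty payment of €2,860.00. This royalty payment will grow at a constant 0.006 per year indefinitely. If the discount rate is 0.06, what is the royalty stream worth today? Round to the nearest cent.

D₁ = D₀ × (1 + g) = €2,860.00 × 1.006 = €2,877.1600
Growing perpetuity: P = D₁ / (r − g) = €2,877.1600 / (0.06 − 0.006) = €53,280.74

€53280.74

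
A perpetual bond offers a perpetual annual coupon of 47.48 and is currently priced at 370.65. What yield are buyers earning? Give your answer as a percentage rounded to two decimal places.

12.81%

P = C/r ⇒ r = C/P = 47.48/370.65 = 0.128099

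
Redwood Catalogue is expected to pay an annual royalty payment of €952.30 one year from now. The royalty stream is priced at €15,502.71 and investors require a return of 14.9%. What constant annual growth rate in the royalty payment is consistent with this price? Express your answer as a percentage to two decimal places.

8.76%

P = D₁/(r−g) ⇒ g = r − D₁/P = 0.149 − €952.30/€15,502.71 = 0.087572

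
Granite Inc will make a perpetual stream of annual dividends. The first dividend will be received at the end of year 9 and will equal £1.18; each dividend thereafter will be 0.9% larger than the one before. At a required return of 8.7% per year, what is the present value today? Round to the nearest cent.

Value at end of year 8: C₁ / (r − g) = £1.18 / (0.087 − 0.009) = £15.1282
Discount to today: PV = £15.1282 / (1 + 0.087)^8 = £15.1282 / 1.949110 = £7.76

£7.76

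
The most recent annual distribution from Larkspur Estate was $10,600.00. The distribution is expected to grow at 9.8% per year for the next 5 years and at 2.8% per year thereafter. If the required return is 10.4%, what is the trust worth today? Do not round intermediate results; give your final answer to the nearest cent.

$191667.01

D_1 = 11638.80000
D_2 = 12779.40240
D_3 = 14031.78384
D_4 = 15406.89865
D_5 = 16916.77472
Terminal value at year 5: TV = D_5×(1+g_2)/(r−g_2) = 17390.44441/0.076 = 228821.63699
P_0 = D_1/(1+r)^1 + D_2/(1+r)^2 + D_3/(1+r)^3 + D_4/(1+r)^4 + D_5/(1+r)^5 + TV/(1+r)^5
    = 10542.39130 + 10485.09570 + 10428.11148 + 10371.43696 + 10315.07046 + 139524.90043 = 191667.00634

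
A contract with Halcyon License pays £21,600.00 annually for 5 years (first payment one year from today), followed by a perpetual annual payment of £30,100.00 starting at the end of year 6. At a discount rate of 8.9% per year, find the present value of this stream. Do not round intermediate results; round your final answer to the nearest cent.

PV of 5-year annuity: £21,600.00 × [1 − (1+0.089)^−5] / 0.089 = 84234.91647
Perpetuity value at year 5: £30,100.00 / 0.089 = 338202.24719
PV of perpetuity: 338202.24719 / (1+0.089)^5 = 220819.33119
Total PV = 84234.91647 + 220819.33119 = 305054.24766

£305054.25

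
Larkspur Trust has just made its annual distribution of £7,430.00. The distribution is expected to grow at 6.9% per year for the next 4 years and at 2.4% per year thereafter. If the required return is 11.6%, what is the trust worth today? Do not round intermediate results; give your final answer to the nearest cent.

£96343.27

D_1 = 7942.67000
D_2 = 8490.71423
D_3 = 9076.57351
D_4 = 9702.85708
Terminal value at year 4: TV = D_4×(1+g_2)/(r−g_2) = 9935.72565/0.092 = 107997.01798
P_0 = D_1/(1+r)^1 + D_2/(1+r)^2 + D_3/(1+r)^3 + D_4/(1+r)^4 + TV/(1+r)^4
    = 7117.08781 + 6817.35383 + 6530.24305 + 6255.22385 + 69623.36114 = 96343.26969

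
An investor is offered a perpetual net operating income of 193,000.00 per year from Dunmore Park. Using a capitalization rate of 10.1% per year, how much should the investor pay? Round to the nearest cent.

Level perpetuity: PV = C / r = 193,000.00 / 0.101 = 1,910,891.09

1910891.09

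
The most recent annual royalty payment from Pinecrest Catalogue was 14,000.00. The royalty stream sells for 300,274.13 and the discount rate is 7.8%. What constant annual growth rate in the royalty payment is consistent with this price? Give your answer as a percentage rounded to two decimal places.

P = D₀(1+g)/(r−g) ⇒ P(r−g) = D₀(1+g) ⇒ g(P+D₀) = P·r − D₀
g = (P·r − D₀)/(P + D₀) = (300,274.13×0.078 − 14,000.00) / (300,274.13 + 14,000.00) = 0.029978

3.00%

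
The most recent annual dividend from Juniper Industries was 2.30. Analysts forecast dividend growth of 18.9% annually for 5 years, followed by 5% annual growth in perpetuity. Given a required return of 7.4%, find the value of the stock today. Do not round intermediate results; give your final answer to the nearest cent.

183.10

D_1 = 2.73470
D_2 = 3.25156
D_3 = 3.86610
D_4 = 4.59680
D_5 = 5.46559
Terminal value at year 5: TV = D_5×(1+g_2)/(r−g_2) = 5.73887/0.024 = 239.11960
P_0 = D_1/(1+r)^1 + D_2/(1+r)^2 + D_3/(1+r)^3 + D_4/(1+r)^4 + D_5/(1+r)^5 + TV/(1+r)^5
    = 2.54628 + 2.81892 + 3.12076 + 3.45492 + 3.82486 + 167.33769 = 183.10343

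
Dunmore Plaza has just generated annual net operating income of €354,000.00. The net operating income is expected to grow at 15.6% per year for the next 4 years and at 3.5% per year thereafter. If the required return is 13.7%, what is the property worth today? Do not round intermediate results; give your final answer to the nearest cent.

€5314399.48

D_1 = 409224.00000
D_2 = 473062.94400
D_3 = 546860.76326
D_4 = 632171.04233
Terminal value at year 4: TV = D_4×(1+g_2)/(r−g_2) = 654297.02881/0.102 = 6414676.75309
P_0 = D_1/(1+r)^1 + D_2/(1+r)^2 + D_3/(1+r)^3 + D_4/(1+r)^4 + TV/(1+r)^4
    = 359915.56728 + 365929.98749 + 372044.91252 + 378262.02188 + 3838246.98673 = 5314399.47591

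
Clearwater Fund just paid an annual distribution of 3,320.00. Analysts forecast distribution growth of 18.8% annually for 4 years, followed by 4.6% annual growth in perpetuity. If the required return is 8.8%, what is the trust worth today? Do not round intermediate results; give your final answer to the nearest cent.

134161.00

D_1 = 3944.16000
D_2 = 4685.66208
D_3 = 5566.56655
D_4 = 6613.08106
Terminal value at year 4: TV = D_4×(1+g_2)/(r−g_2) = 6917.28279/0.042 = 164697.20932
P_0 = D_1/(1+r)^1 + D_2/(1+r)^2 + D_3/(1+r)^3 + D_4/(1+r)^4 + TV/(1+r)^4
    = 3625.14706 + 3958.34072 + 4322.15880 + 4719.41605 + 117535.93296 = 134160.99560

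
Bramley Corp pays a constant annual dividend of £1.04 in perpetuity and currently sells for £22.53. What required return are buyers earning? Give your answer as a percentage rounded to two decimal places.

4.62%

P = C/r ⇒ r = C/P = £1.04/£22.53 = 0.046161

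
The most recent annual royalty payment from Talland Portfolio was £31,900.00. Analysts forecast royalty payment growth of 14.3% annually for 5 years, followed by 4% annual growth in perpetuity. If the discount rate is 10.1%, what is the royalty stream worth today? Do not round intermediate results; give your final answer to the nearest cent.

D_1 = 36461.70000
D_2 = 41675.72310
D_3 = 47635.35150
D_4 = 54447.20677
D_5 = 62233.15734
Terminal value at year 5: TV = D_5×(1+g_2)/(r−g_2) = 64722.48363/0.061 = 1061024.32180
P_0 = D_1/(1+r)^1 + D_2/(1+r)^2 + D_3/(1+r)^3 + D_4/(1+r)^4 + D_5/(1+r)^5 + TV/(1+r)^5
    = 33116.89373 + 34380.20848 + 35691.71507 + 37053.25189 + 38466.72743 + 655826.17265 = 834534.96925

£834534.97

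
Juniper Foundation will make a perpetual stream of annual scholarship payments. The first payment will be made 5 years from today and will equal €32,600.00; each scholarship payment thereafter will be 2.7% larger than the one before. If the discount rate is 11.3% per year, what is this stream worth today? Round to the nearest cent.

Value at end of year 4: C₁ / (r − g) = €32,600.00 / (0.113 − 0.027) = €379,069.7674
Discount to today: PV = €379,069.7674 / (1 + 0.113)^4 = €379,069.7674 / 1.534549 = €247,023.63

€247023.63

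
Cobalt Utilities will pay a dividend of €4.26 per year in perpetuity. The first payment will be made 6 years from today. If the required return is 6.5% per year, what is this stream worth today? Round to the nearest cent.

€47.84

Value at end of year 5: C / r = €4.26 / 0.065 = €65.5385
Discount to today: PV = €65.5385 / (1 + 0.065)^5 = €65.5385 / 1.370087 = €47.84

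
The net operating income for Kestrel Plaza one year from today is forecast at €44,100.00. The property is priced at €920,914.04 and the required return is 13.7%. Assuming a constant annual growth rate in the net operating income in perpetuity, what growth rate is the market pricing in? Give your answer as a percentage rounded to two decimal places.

P = D₁/(r−g) ⇒ g = r − D₁/P = 0.137 − €44,100.00/€920,914.04 = 0.089113

8.91%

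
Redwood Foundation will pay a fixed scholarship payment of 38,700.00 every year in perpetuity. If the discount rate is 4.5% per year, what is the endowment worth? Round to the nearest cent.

860000.00

Level perpetuity: PV = C / r = 38,700.00 / 0.045 = 860,000.00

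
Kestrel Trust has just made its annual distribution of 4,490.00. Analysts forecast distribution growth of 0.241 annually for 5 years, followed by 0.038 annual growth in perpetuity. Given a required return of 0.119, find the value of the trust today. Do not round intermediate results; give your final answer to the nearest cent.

127482.55

D_1 = 5572.09000
D_2 = 6914.96369
D_3 = 8581.46994
D_4 = 10649.60419
D_5 = 13216.15881
Terminal value at year 5: TV = D_5×(1+g_2)/(r−g_2) = 13718.37284/0.081 = 169362.62766
P_0 = D_1/(1+r)^1 + D_2/(1+r)^2 + D_3/(1+r)^3 + D_4/(1+r)^4 + D_5/(1+r)^5 + TV/(1+r)^5
    = 4979.52636 + 5522.42379 + 6124.51110 + 6792.24153 + 7532.77188 + 96531.07674 = 127482.55140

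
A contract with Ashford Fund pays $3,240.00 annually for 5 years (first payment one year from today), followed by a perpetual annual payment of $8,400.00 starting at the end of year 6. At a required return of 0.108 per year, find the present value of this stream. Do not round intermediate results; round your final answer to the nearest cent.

$58610.61

PV of 5-year annuity: $3,240.00 × [1 − (1+0.108)^−5] / 0.108 = 12035.19726
Perpetuity value at year 5: $8,400.00 / 0.108 = 77777.77778
PV of perpetuity: 77777.77778 / (1+0.108)^5 = 46575.41450
Total PV = 12035.19726 + 46575.41450 = 58610.61176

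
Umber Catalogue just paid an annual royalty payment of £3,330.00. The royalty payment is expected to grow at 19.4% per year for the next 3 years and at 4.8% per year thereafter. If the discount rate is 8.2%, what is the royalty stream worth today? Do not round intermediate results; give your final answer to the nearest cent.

D_1 = 3976.02000
D_2 = 4747.36788
D_3 = 5668.35725
Terminal value at year 3: TV = D_3×(1+g_2)/(r−g_2) = 5940.43840/0.034 = 174718.77637
P_0 = D_1/(1+r)^1 + D_2/(1+r)^2 + D_3/(1+r)^3 + TV/(1+r)^3
    = 3674.69501 + 4055.07009 + 4474.81857 + 137929.70177 = 150134.28544

£150134.29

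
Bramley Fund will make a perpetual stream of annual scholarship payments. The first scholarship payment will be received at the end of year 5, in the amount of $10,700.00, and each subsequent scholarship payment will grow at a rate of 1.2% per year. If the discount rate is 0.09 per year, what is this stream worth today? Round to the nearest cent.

Value at end of year 4: C₁ / (r − g) = $10,700.00 / (0.09 − 0.012) = $137,179.4872
Discount to today: PV = $137,179.4872 / (1 + 0.09)^4 = $137,179.4872 / 1.411582 = $97,181.41

$97181.41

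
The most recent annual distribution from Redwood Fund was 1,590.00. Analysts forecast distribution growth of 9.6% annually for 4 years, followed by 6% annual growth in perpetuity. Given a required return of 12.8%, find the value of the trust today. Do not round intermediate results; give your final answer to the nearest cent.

D_1 = 1742.64000
D_2 = 1909.93344
D_3 = 2093.28705
D_4 = 2294.24261
Terminal value at year 4: TV = D_4×(1+g_2)/(r−g_2) = 2431.89716/0.068 = 35763.19358
P_0 = D_1/(1+r)^1 + D_2/(1+r)^2 + D_3/(1+r)^3 + D_4/(1+r)^4 + TV/(1+r)^4
    = 1544.89362 + 1501.06685 + 1458.48339 + 1417.10798 + 22090.21256 = 28011.76439

28011.76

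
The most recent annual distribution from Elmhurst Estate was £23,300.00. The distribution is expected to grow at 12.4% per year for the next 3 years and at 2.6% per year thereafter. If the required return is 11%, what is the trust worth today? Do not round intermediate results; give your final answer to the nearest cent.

£367175.74

D_1 = 26189.20000
D_2 = 29436.66080
D_3 = 33086.80674
Terminal value at year 3: TV = D_3×(1+g_2)/(r−g_2) = 33947.06371/0.084 = 404131.71089
P_0 = D_1/(1+r)^1 + D_2/(1+r)^2 + D_3/(1+r)^3 + TV/(1+r)^3
    = 23593.87387 + 23891.45427 + 24192.78792 + 295497.62391 = 367175.73997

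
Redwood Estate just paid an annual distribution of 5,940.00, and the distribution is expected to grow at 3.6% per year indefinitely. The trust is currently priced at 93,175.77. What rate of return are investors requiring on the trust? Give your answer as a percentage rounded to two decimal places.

10.20%

D₁ = 5,940.00 × 1.036 = 6,153.8400
P = D₁/(r − g) ⇒ r = D₁/P + g = 6,153.8400/93,175.77 + 0.036 = 0.066045 + 0.036 = 0.102045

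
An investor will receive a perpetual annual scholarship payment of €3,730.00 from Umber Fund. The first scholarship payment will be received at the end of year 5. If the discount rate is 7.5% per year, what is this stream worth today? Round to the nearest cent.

Value at end of year 4: C / r = €3,730.00 / 0.075 = €49,733.3333
Discount to today: PV = €49,733.3333 / (1 + 0.075)^4 = €49,733.3333 / 1.335469 = €37,240.35

€37240.35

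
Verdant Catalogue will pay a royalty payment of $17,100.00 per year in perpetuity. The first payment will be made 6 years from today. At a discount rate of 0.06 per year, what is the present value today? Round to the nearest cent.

Value at end of year 5: C / r = $17,100.00 / 0.06 = $285,000.0000
Discount to today: PV = $285,000.0000 / (1 + 0.06)^5 = $285,000.0000 / 1.338226 = $212,968.58

$212968.58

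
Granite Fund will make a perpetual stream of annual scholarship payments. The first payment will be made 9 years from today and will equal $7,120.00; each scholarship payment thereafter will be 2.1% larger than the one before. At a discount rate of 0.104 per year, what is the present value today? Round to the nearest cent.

Value at end of year 8: C₁ / (r − g) = $7,120.00 / (0.104 − 0.021) = $85,783.1325
Discount to today: PV = $85,783.1325 / (1 + 0.104)^8 = $85,783.1325 / 2.206747 = $38,873.11

$38873.11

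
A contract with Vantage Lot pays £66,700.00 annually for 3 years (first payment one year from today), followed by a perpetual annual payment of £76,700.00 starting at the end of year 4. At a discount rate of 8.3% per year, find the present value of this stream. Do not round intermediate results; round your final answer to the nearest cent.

£898464.28

PV of 3-year annuity: £66,700.00 × [1 − (1+0.083)^−3] / 0.083 = 170966.11954
Perpetuity value at year 3: £76,700.00 / 0.083 = 924096.38554
PV of perpetuity: 924096.38554 / (1+0.083)^3 = 727498.16412
Total PV = 170966.11954 + 727498.16412 = 898464.28366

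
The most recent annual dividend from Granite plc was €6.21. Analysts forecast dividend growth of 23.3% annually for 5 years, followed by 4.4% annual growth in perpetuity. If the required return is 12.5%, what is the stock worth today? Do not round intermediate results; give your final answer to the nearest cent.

€167.80

D_1 = 7.65693
D_2 = 9.44099
D_3 = 11.64075
D_4 = 14.35304
D_5 = 17.69730
Terminal value at year 5: TV = D_5×(1+g_2)/(r−g_2) = 18.47598/0.081 = 228.09852
P_0 = D_1/(1+r)^1 + D_2/(1+r)^2 + D_3/(1+r)^3 + D_4/(1+r)^4 + D_5/(1+r)^5 + TV/(1+r)^5
    = 6.80616 + 7.45955 + 8.17567 + 8.96053 + 9.82074 + 126.57847 = 167.80113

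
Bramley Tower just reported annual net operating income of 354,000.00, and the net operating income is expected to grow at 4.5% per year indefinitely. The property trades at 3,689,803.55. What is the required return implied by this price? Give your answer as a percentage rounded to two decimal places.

14.53%

D₁ = 354,000.00 × 1.045 = 369,930.0000
P = D₁/(r − g) ⇒ r = D₁/P + g = 369,930.0000/3,689,803.55 + 0.045 = 0.100257 + 0.045 = 0.145257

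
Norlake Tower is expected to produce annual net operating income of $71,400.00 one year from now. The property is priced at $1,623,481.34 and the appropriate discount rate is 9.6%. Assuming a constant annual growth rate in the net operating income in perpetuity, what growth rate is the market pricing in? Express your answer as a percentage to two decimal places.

P = D₁/(r−g) ⇒ g = r − D₁/P = 0.096 − $71,400.00/$1,623,481.34 = 0.052020

5.20%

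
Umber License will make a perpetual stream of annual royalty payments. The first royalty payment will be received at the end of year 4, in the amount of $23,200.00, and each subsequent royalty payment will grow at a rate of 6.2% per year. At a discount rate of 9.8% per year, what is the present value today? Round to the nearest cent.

$486831.27

Value at end of year 3: C₁ / (r − g) = $23,200.00 / (0.098 − 0.062) = $644,444.4444
Discount to today: PV = $644,444.4444 / (1 + 0.098)^3 = $644,444.4444 / 1.323753 = $486,831.27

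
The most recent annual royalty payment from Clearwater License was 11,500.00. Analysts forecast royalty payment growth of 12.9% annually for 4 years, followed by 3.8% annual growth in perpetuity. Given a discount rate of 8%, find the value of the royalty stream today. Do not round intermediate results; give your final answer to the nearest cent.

D_1 = 12983.50000
D_2 = 14658.37150
D_3 = 16549.30142
D_4 = 18684.16131
Terminal value at year 4: TV = D_4×(1+g_2)/(r−g_2) = 19394.15944/0.042 = 461765.70088
P_0 = D_1/(1+r)^1 + D_2/(1+r)^2 + D_3/(1+r)^3 + D_4/(1+r)^4 + TV/(1+r)^4
    = 12021.75926 + 12567.19093 + 13137.36904 + 13733.41634 + 339411.57514 = 390871.31070

390871.31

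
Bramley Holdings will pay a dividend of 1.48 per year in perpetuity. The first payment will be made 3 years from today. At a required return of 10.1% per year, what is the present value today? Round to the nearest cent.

12.09

Value at end of year 2: C / r = 1.48 / 0.101 = 14.6535
Discount to today: PV = 14.6535 / (1 + 0.101)^2 = 14.6535 / 1.212201 = 12.09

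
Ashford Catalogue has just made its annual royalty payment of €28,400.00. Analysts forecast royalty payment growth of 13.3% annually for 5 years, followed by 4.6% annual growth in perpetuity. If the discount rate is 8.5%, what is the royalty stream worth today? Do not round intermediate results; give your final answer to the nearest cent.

€1107766.90

D_1 = 32177.20000
D_2 = 36456.76760
D_3 = 41305.51769
D_4 = 46799.15154
D_5 = 53023.43870
Terminal value at year 5: TV = D_5×(1+g_2)/(r−g_2) = 55462.51688/0.039 = 1422115.81741
P_0 = D_1/(1+r)^1 + D_2/(1+r)^2 + D_3/(1+r)^3 + D_4/(1+r)^4 + D_5/(1+r)^5 + TV/(1+r)^5
    = 29656.40553 + 30968.39398 + 32338.42431 + 33769.06428 + 35262.99523 + 945771.61576 = 1107766.89909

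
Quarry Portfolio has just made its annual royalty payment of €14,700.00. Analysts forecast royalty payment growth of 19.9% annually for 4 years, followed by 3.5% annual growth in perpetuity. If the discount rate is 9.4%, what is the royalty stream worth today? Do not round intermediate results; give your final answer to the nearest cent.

D_1 = 17625.30000
D_2 = 21132.73470
D_3 = 25338.14891
D_4 = 30380.44054
Terminal value at year 4: TV = D_4×(1+g_2)/(r−g_2) = 31443.75596/0.059 = 532945.01621
P_0 = D_1/(1+r)^1 + D_2/(1+r)^2 + D_3/(1+r)^3 + D_4/(1+r)^4 + TV/(1+r)^4
    = 16110.87751 + 17657.16832 + 19351.86912 + 21209.22401 + 372060.11615 = 446389.25510

€446389.26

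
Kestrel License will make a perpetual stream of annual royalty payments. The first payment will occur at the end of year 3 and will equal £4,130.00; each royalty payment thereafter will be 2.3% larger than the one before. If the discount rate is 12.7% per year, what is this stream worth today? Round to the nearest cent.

Value at end of year 2: C₁ / (r − g) = £4,130.00 / (0.127 − 0.023) = £39,711.5385
Discount to today: PV = £39,711.5385 / (1 + 0.127)^2 = £39,711.5385 / 1.270129 = £31,265.75

£31265.75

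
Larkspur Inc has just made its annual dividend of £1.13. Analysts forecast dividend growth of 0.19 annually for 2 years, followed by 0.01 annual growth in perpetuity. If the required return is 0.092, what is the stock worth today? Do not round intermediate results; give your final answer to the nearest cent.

£19.10

D_1 = 1.34470
D_2 = 1.60019
Terminal value at year 2: TV = D_2×(1+g_2)/(r−g_2) = 1.61619/0.082 = 19.70969
P_0 = D_1/(1+r)^1 + D_2/(1+r)^2 + TV/(1+r)^2
    = 1.23141 + 1.34192 + 16.52854 = 19.10188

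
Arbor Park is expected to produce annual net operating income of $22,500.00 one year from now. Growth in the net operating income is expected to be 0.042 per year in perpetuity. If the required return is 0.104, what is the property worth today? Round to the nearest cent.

$362903.23

Growing perpetuity: P = D₁ / (r − g) = $22,500.0000 / (0.104 − 0.042) = $362,903.23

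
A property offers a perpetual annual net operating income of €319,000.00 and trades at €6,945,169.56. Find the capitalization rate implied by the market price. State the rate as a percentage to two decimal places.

4.59%

P = C/r ⇒ r = C/P = €319,000.00/€6,945,169.56 = 0.045931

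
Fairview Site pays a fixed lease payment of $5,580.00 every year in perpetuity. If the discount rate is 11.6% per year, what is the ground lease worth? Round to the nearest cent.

Level perpetuity: PV = C / r = $5,580.00 / 0.116 = $48,103.45

$48103.45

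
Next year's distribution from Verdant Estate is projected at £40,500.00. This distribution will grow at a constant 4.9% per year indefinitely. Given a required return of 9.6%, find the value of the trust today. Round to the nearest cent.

£861702.13

Growing perpetuity: P = D₁ / (r − g) = £40,500.0000 / (0.096 − 0.049) = £861,702.13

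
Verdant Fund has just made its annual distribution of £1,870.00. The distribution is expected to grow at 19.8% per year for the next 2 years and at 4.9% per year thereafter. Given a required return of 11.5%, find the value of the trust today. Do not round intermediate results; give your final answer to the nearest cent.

D_1 = 2240.26000
D_2 = 2683.83148
Terminal value at year 2: TV = D_2×(1+g_2)/(r−g_2) = 2815.33922/0.066 = 42656.65489
P_0 = D_1/(1+r)^1 + D_2/(1+r)^2 + TV/(1+r)^2
    = 2009.20179 + 2158.76569 + 34311.29111 = 38479.25859

£38479.26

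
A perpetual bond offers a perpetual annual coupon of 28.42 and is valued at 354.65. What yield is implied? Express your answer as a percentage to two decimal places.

P = C/r ⇒ r = C/P = 28.42/354.65 = 0.080135

8.01%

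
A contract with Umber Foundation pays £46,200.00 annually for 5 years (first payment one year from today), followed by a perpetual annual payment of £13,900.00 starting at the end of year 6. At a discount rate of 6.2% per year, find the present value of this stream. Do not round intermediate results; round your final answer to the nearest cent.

PV of 5-year annuity: £46,200.00 × [1 − (1+0.062)^−5] / 0.062 = 193556.91501
Perpetuity value at year 5: £13,900.00 / 0.062 = 224193.54839
PV of perpetuity: 224193.54839 / (1+0.062)^5 = 165958.89214
Total PV = 193556.91501 + 165958.89214 = 359515.80715

£359515.81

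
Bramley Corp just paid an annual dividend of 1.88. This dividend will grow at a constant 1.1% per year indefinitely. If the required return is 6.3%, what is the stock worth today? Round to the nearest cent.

36.55

D₁ = D₀ × (1 + g) = 1.88 × 1.011 = 1.9007
Growing perpetuity: P = D₁ / (r − g) = 1.9007 / (0.063 − 0.011) = 36.55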